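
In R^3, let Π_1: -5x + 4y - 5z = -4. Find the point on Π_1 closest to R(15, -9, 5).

Foot = R − λn with λ = (n·R − d)/|n|² = (-136 − (-4))/66 = -2.
Foot = (15, -9, 5) − (-2)·(-5, 4, -5) = (5, -1, -5).

(5, -1, -5)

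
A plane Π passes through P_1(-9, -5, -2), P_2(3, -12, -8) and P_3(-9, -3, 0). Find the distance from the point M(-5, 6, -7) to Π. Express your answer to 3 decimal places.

11.529

P_1P_2 = (12, -7, -6), P_1P_3 = (0, 2, 2); a normal to Π is P_1P_2 × P_1P_3 = (-2, -24, 24).
Using P_1: Π has equation -2x - 24y + 24z = 90.
n·M − d = (-2)·(-5) + (-24)·(6) + (24)·(-7) − 90 = -392; |n| = √1156.
Distance = |-392| / √1156 = 392/√1156 ≈ 11.529.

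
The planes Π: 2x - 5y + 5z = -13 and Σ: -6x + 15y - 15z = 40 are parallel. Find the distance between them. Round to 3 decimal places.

Rescale Σ by 1/(-3): 2x - 5y + 5z = -40/3. Then distance = |-13 − (-40/3)| / √54 ≈ 0.045.

0.045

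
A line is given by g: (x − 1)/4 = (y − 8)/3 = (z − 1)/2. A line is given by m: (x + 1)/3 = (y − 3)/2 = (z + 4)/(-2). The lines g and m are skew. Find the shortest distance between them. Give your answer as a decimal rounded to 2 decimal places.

2.61

g has direction (4, 3, 2) through (1, 8, 1).
m has direction (3, 2, -2) through (-1, 3, -4).
Common perpendicular direction n = (4, 3, 2) × (3, 2, -2) = (-10, 14, -1).
With w = (-1, 3, -4) − (1, 8, 1) = (-2, -5, -5), w · n = -45.
Distance = |w · n| / |n| = |-45| / √297 ≈ 2.61.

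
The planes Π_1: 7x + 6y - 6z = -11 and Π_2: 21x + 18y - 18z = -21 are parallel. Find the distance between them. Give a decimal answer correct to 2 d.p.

Rescale Π_2 by 1/3: 7x + 6y - 6z = -7. Then distance = |-11 − (-7)| / √121 ≈ 0.36.

0.36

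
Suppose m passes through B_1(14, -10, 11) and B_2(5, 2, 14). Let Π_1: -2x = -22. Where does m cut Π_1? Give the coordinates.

A direction vector for m is B_2 − B_1 = (-9, 12, 3).
Substitute r = (14, -10, 11) + t(-9, 12, 3) into the plane: -28 + 18t = -22, so t = 1/3.
Intersection: (14, -10, 11) + (1/3)·(-9, 12, 3) = (11, -6, 12).

(11, -6, 12)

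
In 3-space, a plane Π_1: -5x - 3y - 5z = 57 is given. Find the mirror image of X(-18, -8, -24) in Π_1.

λ = (n·X − d)/|n|² = (234 − 57)/59 = 3.
Reflection = X − 2λn = (-18, -8, -24) − 6·(-5, -3, -5) = (12, 10, 6).

(12, 10, 6)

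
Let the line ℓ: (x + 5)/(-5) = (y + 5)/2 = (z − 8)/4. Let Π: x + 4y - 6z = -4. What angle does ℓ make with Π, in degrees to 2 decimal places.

25.47

ℓ has direction (-5, 2, 4) through (-5, -5, 8).
sin θ = |n·v| / (|n||v|) = |-21| / (√53 · √45) = 0.43001.
θ ≈ 25.47°.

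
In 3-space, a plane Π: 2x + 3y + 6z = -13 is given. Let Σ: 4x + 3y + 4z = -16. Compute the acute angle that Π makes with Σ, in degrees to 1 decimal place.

cos θ = |n₁·n₂| / (|n₁||n₂|) = |41| / (√49 · √41).
θ = arccos(0.91473) ≈ 23.8°.

23.8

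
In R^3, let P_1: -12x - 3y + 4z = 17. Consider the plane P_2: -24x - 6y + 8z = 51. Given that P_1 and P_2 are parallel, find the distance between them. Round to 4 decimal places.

Rescale P_2 by 1/2: -12x - 3y + 4z = 51/2. Then distance = |17 − (51/2)| / √169 ≈ 0.6538.

0.6538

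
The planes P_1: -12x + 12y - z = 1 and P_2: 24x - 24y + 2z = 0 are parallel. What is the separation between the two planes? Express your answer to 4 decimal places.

0.0588

Rescale P_2 by 1/(-2): -12x + 12y - z = 0. Then distance = |1 − 0| / √289 ≈ 0.0588.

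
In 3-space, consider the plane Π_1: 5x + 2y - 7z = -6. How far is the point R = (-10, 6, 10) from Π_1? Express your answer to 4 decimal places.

n·R − d = (5)·(-10) + (2)·(6) + (-7)·(10) − (-6) = -102; |n| = √78.
Distance = |-102| / √78 = 102/√78 ≈ 11.5492.

11.5492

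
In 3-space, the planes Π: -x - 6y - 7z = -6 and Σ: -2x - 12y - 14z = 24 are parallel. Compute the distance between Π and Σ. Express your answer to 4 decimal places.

Rescale Σ by 1/2: -x - 6y - 7z = 12. Then distance = |-6 − 12| / √86 ≈ 1.9410.

1.9410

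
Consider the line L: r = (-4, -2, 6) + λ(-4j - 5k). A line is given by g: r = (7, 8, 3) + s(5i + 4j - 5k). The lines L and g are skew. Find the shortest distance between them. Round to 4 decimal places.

2.5373

Common perpendicular direction n = (0, -4, -5) × (5, 4, -5) = (40, -25, 20).
With w = (7, 8, 3) − (-4, -2, 6) = (11, 10, -3), w · n = 130.
Distance = |w · n| / |n| = |130| / √2625 ≈ 2.5373.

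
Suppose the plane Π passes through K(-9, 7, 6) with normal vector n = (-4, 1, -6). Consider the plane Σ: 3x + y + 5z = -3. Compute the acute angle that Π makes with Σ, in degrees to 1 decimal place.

Π: n·r = n·K gives -4x + y - 6z = 7.
cos θ = |n₁·n₂| / (|n₁||n₂|) = |-41| / (√53 · √35).
θ = arccos(0.95195) ≈ 17.8°.

17.8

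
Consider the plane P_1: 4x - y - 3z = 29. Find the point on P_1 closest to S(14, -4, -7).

(6, -2, -1)

Foot = S − λn with λ = (n·S − d)/|n|² = (81 − 29)/26 = 2.
Foot = (14, -4, -7) − 2·(4, -1, -3) = (6, -2, -1).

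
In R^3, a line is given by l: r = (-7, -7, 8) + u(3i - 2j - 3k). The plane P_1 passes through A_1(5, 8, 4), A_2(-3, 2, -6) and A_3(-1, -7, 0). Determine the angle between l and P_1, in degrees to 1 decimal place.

71.8

A_1A_2 = (-8, -6, -10), A_1A_3 = (-6, -15, -4); a normal to P_1 is A_1A_2 × A_1A_3 = (-126, 28, 84).
Using A_1: P_1 has equation -126x + 28y + 84z = -70.
sin θ = |n·v| / (|n||v|) = |-686| / (√23716 · √22) = 0.94971.
θ ≈ 71.8°.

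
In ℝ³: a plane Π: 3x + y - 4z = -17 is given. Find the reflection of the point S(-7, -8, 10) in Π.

(5, -4, -6)

λ = (n·S − d)/|n|² = (-69 − (-17))/26 = -2.
Reflection = S − 2λn = (-7, -8, 10) − (-4)·(3, 1, -4) = (5, -4, -6).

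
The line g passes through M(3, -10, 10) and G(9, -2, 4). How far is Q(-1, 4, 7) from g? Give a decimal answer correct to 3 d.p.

11.764

A direction vector for g is G − M = (6, 8, -6).
Taking (3, -10, 10) on g with direction v = (6, 8, -6): w = Q − (3, -10, 10) = (-4, 14, -3), and w × v = (-60, -42, -116).
Distance = |w × v| / |v| = √18820 / √136 ≈ 11.764.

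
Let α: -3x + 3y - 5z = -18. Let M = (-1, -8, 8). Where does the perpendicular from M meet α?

Foot = M − λn with λ = (n·M − d)/|n|² = (-61 − (-18))/43 = -1.
Foot = (-1, -8, 8) − (-1)·(-3, 3, -5) = (-4, -5, 3).

(-4, -5, 3)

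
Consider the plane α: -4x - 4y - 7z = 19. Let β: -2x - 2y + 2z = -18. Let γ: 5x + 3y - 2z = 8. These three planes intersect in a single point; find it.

(-7, 11, -5)

Solving the 3×3 linear system -4x - 4y - 7z = 19, -2x - 2y + 2z = -18, 5x + 3y - 2z = 8 (e.g. by elimination or Cramer's rule, determinant = -44) gives (-7, 11, -5).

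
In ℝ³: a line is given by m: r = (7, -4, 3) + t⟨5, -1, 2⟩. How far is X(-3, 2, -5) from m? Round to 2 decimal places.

5.22

Taking (7, -4, 3) on m with direction v = (5, -1, 2): w = X − (7, -4, 3) = (-10, 6, -8), and w × v = (4, -20, -20).
Distance = |w × v| / |v| = √816 / √30 ≈ 5.22.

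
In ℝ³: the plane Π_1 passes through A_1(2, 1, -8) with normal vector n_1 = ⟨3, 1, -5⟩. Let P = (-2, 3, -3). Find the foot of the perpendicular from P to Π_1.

Π_1: n_1·r = n_1·A_1 gives 3x + y - 5z = 47.
Foot = P − λn with λ = (n·P − d)/|n|² = (12 − 47)/35 = -1.
Foot = (-2, 3, -3) − (-1)·(3, 1, -5) = (1, 4, -8).

(1, 4, -8)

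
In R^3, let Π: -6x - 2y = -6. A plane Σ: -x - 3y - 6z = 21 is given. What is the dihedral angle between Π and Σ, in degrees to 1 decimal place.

cos θ = |n₁·n₂| / (|n₁||n₂|) = |12| / (√40 · √46).
θ = arccos(0.27975) ≈ 73.8°.

73.8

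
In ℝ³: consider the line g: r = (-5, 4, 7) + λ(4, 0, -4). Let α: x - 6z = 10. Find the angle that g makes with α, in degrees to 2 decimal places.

54.46

sin θ = |n·v| / (|n||v|) = |28| / (√37 · √32) = 0.81373.
θ ≈ 54.46°.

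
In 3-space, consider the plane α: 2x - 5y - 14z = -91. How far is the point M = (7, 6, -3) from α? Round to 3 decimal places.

7.800

n·M − d = (2)·(7) + (-5)·(6) + (-14)·(-3) − (-91) = 117; |n| = √225.
Distance = |117| / √225 = 117/√225 ≈ 7.800.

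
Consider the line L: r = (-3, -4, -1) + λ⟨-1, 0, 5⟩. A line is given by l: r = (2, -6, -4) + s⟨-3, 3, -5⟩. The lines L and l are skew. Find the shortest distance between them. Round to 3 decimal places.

Common perpendicular direction n = (-1, 0, 5) × (-3, 3, -5) = (-15, -20, -3).
With w = (2, -6, -4) − (-3, -4, -1) = (5, -2, -3), w · n = -26.
Distance = |w · n| / |n| = |-26| / √634 ≈ 1.033.

1.033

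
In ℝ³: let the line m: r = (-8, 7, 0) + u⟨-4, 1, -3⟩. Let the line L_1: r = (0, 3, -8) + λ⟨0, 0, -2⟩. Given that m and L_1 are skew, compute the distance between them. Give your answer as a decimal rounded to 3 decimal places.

1.940

Common perpendicular direction n = (-4, 1, -3) × (0, 0, -2) = (-2, -8, 0).
With w = (0, 3, -8) − (-8, 7, 0) = (8, -4, -8), w · n = 16.
Distance = |w · n| / |n| = |16| / √68 ≈ 1.940.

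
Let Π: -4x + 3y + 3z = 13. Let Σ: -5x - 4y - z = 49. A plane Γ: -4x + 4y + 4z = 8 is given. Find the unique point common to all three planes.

(-7, -3, -2)

Solving the 3×3 linear system -4x + 3y + 3z = 13, -5x - 4y - z = 49, -4x + 4y + 4z = 8 (e.g. by elimination or Cramer's rule, determinant = 12) gives (-7, -3, -2).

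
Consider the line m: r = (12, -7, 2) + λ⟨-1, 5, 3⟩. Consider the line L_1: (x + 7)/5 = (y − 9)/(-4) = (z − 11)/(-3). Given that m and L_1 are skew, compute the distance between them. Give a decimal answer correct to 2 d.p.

2.46

L_1 has direction (5, -4, -3) through (-7, 9, 11).
Common perpendicular direction n = (-1, 5, 3) × (5, -4, -3) = (-3, 12, -21).
With w = (-7, 9, 11) − (12, -7, 2) = (-19, 16, 9), w · n = 60.
Distance = |w · n| / |n| = |60| / √594 ≈ 2.46.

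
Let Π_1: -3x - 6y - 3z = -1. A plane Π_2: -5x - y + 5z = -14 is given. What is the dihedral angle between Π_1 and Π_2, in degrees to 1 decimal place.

cos θ = |n₁·n₂| / (|n₁||n₂|) = |6| / (√54 · √51).
θ = arccos(0.11433) ≈ 83.4°.

83.4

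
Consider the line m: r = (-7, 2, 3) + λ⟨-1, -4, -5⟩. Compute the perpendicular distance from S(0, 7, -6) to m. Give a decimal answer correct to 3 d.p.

12.136

Taking (-7, 2, 3) on m with direction v = (-1, -4, -5): w = S − (-7, 2, 3) = (7, 5, -9), and w × v = (-61, 44, -23).
Distance = |w × v| / |v| = √6186 / √42 ≈ 12.136.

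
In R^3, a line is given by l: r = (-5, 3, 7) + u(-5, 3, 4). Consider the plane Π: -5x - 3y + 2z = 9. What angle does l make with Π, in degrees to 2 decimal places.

33.41

sin θ = |n·v| / (|n||v|) = |24| / (√38 · √50) = 0.55060.
θ ≈ 33.41°.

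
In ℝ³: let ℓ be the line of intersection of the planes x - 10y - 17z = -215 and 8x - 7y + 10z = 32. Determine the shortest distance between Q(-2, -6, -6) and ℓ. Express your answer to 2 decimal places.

19.06

Direction of ℓ: (1, -10, -17) × (8, -7, 10) = (-219, -146, 73).
A point on ℓ: solving the two plane equations with x = 4 gives (4, 10, 7).
Taking (4, 10, 7) on ℓ with direction v = (-219, -146, 73): w = Q − (4, 10, 7) = (-6, -16, -13), and w × v = (-3066, 3285, -2628).
Distance = |w × v| / |v| = √27097965 / √74606 ≈ 19.06.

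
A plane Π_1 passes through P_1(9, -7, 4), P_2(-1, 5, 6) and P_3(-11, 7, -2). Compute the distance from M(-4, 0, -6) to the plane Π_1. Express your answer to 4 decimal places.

2.3094

P_1P_2 = (-10, 12, 2), P_1P_3 = (-20, 14, -6); a normal to Π_1 is P_1P_2 × P_1P_3 = (-100, -100, 100).
Using P_1: Π_1 has equation -100x - 100y + 100z = 200.
n·M − d = (-100)·(-4) + (-100)·(0) + (100)·(-6) − 200 = -400; |n| = √30000.
Distance = |-400| / √30000 = 400/√30000 ≈ 2.3094.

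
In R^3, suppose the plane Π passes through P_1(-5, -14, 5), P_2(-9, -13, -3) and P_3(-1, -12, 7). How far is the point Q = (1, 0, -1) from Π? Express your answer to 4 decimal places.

P_1P_2 = (-4, 1, -8), P_1P_3 = (4, 2, 2); a normal to Π is P_1P_2 × P_1P_3 = (18, -24, -12).
Using P_1: Π has equation 18x - 24y - 12z = 186.
n·Q − d = (18)·(1) + (-24)·(0) + (-12)·(-1) − 186 = -156; |n| = √1044.
Distance = |-156| / √1044 = 156/√1044 ≈ 4.8281.

4.8281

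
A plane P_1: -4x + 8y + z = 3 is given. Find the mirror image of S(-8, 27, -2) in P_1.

λ = (n·S − d)/|n|² = (246 − 3)/81 = 3.
Reflection = S − 2λn = (-8, 27, -2) − 6·(-4, 8, 1) = (16, -21, -8).

(16, -21, -8)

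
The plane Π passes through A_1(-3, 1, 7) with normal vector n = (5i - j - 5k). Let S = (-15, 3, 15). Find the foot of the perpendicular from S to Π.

Π: n·r = n·A_1 gives 5x - y - 5z = -51.
Foot = S − λn with λ = (n·S − d)/|n|² = (-153 − (-51))/51 = -2.
Foot = (-15, 3, 15) − (-2)·(5, -1, -5) = (-5, 1, 5).

(-5, 1, 5)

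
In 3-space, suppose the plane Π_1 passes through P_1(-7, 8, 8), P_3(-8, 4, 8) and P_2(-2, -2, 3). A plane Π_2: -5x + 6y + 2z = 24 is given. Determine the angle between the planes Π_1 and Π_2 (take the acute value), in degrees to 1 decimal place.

76.2

P_1P_3 = (-1, -4, 0), P_1P_2 = (5, -10, -5); a normal to Π_1 is P_1P_3 × P_1P_2 = (20, -5, 30).
Using P_1: Π_1 has equation 20x - 5y + 30z = 60.
cos θ = |n₁·n₂| / (|n₁||n₂|) = |-70| / (√1325 · √65).
θ = arccos(0.23852) ≈ 76.2°.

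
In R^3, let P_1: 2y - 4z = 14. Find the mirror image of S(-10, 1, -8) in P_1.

λ = (n·S − d)/|n|² = (34 − 14)/20 = 1.
Reflection = S − 2λn = (-10, 1, -8) − 2·(0, 2, -4) = (-10, -3, 0).

(-10, -3, 0)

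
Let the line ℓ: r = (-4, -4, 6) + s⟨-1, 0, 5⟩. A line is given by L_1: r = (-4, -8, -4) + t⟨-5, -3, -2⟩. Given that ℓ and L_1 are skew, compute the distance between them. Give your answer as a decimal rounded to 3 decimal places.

2.514

Common perpendicular direction n = (-1, 0, 5) × (-5, -3, -2) = (15, -27, 3).
With w = (-4, -8, -4) − (-4, -4, 6) = (0, -4, -10), w · n = 78.
Distance = |w · n| / |n| = |78| / √963 ≈ 2.514.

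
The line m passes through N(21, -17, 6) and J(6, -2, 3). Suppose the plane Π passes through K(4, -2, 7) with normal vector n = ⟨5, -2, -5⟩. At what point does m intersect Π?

(1, 3, 2)

A direction vector for m is J − N = (-15, 15, -3).
Π: n·r = n·K gives 5x - 2y - 5z = -11.
Substitute r = (21, -17, 6) + t(-15, 15, -3) into the plane: 109 + (-90)t = -11, so t = 4/3.
Intersection: (21, -17, 6) + (4/3)·(-15, 15, -3) = (1, 3, 2).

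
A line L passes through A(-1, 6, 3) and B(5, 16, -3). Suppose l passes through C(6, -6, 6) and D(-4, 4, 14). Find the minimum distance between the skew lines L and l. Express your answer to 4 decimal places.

A direction vector for L is B − A = (6, 10, -6).
A direction vector for l is D − C = (-10, 10, 8).
Common perpendicular direction n = (6, 10, -6) × (-10, 10, 8) = (140, 12, 160).
With w = (6, -6, 6) − (-1, 6, 3) = (7, -12, 3), w · n = 1316.
Distance = |w · n| / |n| = |1316| / √45344 ≈ 6.1801.

6.1801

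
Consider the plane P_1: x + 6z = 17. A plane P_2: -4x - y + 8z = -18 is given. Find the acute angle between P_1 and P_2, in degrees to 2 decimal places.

36.51

cos θ = |n₁·n₂| / (|n₁||n₂|) = |44| / (√37 · √81).
θ = arccos(0.80373) ≈ 36.51°.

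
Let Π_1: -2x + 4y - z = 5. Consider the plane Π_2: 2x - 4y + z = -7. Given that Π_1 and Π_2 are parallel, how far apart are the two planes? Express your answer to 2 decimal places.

0.44

Rescale Π_2 by 1/(-1): -2x + 4y - z = 7. Then distance = |5 − 7| / √21 ≈ 0.44.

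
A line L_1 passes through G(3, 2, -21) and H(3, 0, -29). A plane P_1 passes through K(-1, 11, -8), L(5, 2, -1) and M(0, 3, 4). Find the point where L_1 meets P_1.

(3, 6, -5)

A direction vector for L_1 is H − G = (0, -2, -8).
KL = (6, -9, 7), KM = (1, -8, 12); a normal to P_1 is KL × KM = (-52, -65, -39).
Using K: P_1 has equation -52x - 65y - 39z = -351.
Substitute r = (3, 2, -21) + t(0, -2, -8) into the plane: 533 + 442t = -351, so t = -2.
Intersection: (3, 2, -21) + (-2)·(0, -2, -8) = (3, 6, -5).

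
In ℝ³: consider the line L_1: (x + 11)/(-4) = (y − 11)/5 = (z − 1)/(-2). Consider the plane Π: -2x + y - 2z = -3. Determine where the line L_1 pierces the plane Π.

(-3, 1, 5)

L_1 has direction (-4, 5, -2) through (-11, 11, 1).
Substitute r = (-11, 11, 1) + t(-4, 5, -2) into the plane: 31 + 17t = -3, so t = -2.
Intersection: (-11, 11, 1) + (-2)·(-4, 5, -2) = (-3, 1, 5).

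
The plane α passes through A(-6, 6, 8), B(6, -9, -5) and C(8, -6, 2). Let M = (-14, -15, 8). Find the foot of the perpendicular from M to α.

(-5, 0, -1)

AB = (12, -15, -13), AC = (14, -12, -6); a normal to α is AB × AC = (-66, -110, 66).
Using A: α has equation -66x - 110y + 66z = 264.
Foot = M − λn with λ = (n·M − d)/|n|² = (3102 − 264)/20812 = 3/22.
Foot = (-14, -15, 8) − (3/22)·(-66, -110, 66) = (-5, 0, -1).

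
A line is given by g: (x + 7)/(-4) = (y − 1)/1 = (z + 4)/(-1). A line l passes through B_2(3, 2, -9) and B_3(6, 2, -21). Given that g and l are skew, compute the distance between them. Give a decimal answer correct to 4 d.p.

2.9726

g has direction (-4, 1, -1) through (-7, 1, -4).
A direction vector for l is B_3 − B_2 = (3, 0, -12).
Common perpendicular direction n = (-4, 1, -1) × (3, 0, -12) = (-12, -51, -3).
With w = (3, 2, -9) − (-7, 1, -4) = (10, 1, -5), w · n = -156.
Distance = |w · n| / |n| = |-156| / √2754 ≈ 2.9726.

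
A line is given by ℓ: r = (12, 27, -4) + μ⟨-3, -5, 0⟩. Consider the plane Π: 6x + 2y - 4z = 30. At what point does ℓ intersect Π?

Substitute r = (12, 27, -4) + t(-3, -5, 0) into the plane: 142 + (-28)t = 30, so t = 4.
Intersection: (12, 27, -4) + 4·(-3, -5, 0) = (0, 7, -4).

(0, 7, -4)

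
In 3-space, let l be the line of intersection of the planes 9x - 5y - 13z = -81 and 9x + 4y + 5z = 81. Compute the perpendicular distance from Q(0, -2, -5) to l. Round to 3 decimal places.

Direction of l: (9, -5, -13) × (9, 4, 5) = (27, -162, 81).
A point on l: solving the two plane equations with x = 3 gives (3, 6, 6).
Taking (3, 6, 6) on l with direction v = (27, -162, 81): w = Q − (3, 6, 6) = (-3, -8, -11), and w × v = (-2430, -54, 702).
Distance = |w × v| / |v| = √6400620 / √33534 ≈ 13.816.

13.816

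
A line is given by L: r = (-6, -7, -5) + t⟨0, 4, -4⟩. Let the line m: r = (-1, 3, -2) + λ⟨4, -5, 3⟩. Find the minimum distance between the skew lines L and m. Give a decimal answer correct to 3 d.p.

10.333

Common perpendicular direction n = (0, 4, -4) × (4, -5, 3) = (-8, -16, -16).
With w = (-1, 3, -2) − (-6, -7, -5) = (5, 10, 3), w · n = -248.
Distance = |w · n| / |n| = |-248| / √576 ≈ 10.333.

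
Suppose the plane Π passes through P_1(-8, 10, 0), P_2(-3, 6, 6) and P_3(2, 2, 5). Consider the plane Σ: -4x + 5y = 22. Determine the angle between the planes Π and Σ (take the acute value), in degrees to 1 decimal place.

P_1P_2 = (5, -4, 6), P_1P_3 = (10, -8, 5); a normal to Π is P_1P_2 × P_1P_3 = (28, 35, 0).
Using P_1: Π has equation 28x + 35y = 126.
cos θ = |n₁·n₂| / (|n₁||n₂|) = |63| / (√2009 · √41).
θ = arccos(0.21951) ≈ 77.3°.

77.3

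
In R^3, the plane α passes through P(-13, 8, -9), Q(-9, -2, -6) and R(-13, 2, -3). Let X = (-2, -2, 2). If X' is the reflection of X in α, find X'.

(-16, -10, -6)

PQ = (4, -10, 3), PR = (0, -6, 6); a normal to α is PQ × PR = (-42, -24, -24).
Using P: α has equation -42x - 24y - 24z = 570.
λ = (n·X − d)/|n|² = (84 − 570)/2916 = -1/6.
Reflection = X − 2λn = (-2, -2, 2) − (-1/3)·(-42, -24, -24) = (-16, -10, -6).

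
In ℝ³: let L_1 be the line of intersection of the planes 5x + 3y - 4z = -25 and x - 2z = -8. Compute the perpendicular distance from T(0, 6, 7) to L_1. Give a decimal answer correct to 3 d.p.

8.062

Direction of L_1: (5, 3, -4) × (1, 0, -2) = (-6, 6, -3).
A point on L_1: solving the two plane equations with x = 4 gives (4, -7, 6).
Taking (4, -7, 6) on L_1 with direction v = (-6, 6, -3): w = T − (4, -7, 6) = (-4, 13, 1), and w × v = (-45, -18, 54).
Distance = |w × v| / |v| = √5265 / √81 ≈ 8.062.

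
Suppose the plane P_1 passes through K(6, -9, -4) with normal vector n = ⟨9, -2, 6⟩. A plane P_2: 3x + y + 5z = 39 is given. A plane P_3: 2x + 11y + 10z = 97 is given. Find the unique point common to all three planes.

P_1: n·r = n·K gives 9x - 2y + 6z = 48.
Solving the 3×3 linear system 9x - 2y + 6z = 48, 3x + y + 5z = 39, 2x + 11y + 10z = 97 (e.g. by elimination or Cramer's rule, determinant = -179) gives (2, 3, 6).

(2, 3, 6)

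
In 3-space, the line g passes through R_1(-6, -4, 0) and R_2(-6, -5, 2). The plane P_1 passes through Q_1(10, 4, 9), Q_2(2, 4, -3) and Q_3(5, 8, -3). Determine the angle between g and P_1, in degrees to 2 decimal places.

10.61

A direction vector for g is R_2 − R_1 = (0, -1, 2).
Q_1Q_2 = (-8, 0, -12), Q_1Q_3 = (-5, 4, -12); a normal to P_1 is Q_1Q_2 × Q_1Q_3 = (48, -36, -32).
Using Q_1: P_1 has equation 48x - 36y - 32z = 48.
sin θ = |n·v| / (|n||v|) = |-28| / (√4624 · √5) = 0.18415.
θ ≈ 10.61°.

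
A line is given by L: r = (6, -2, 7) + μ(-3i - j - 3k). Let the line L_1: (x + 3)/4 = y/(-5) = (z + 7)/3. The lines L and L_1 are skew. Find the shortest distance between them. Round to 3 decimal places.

L_1 has direction (4, -5, 3) through (-3, 0, -7).
Common perpendicular direction n = (-3, -1, -3) × (4, -5, 3) = (-18, -3, 19).
With w = (-3, 0, -7) − (6, -2, 7) = (-9, 2, -14), w · n = -110.
Distance = |w · n| / |n| = |-110| / √694 ≈ 4.176.

4.176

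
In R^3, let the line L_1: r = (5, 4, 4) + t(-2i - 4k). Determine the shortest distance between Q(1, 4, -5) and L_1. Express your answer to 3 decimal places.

Taking (5, 4, 4) on L_1 with direction v = (-2, 0, -4): w = Q − (5, 4, 4) = (-4, 0, -9), and w × v = (0, 2, 0).
Distance = |w × v| / |v| = √4 / √20 ≈ 0.447.

0.447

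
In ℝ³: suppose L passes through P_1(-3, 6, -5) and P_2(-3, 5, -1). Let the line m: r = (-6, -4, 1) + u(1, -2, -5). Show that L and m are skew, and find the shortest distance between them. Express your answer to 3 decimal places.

5.353

A direction vector for L is P_2 − P_1 = (0, -1, 4).
Common perpendicular direction n = (0, -1, 4) × (1, -2, -5) = (13, 4, 1).
With w = (-6, -4, 1) − (-3, 6, -5) = (-3, -10, 6), w · n = -73.
Since n ≠ 0 the lines are not parallel, and w · n = -73 ≠ 0 so they do not intersect; hence they are skew.
Distance = |w · n| / |n| = |-73| / √186 ≈ 5.353.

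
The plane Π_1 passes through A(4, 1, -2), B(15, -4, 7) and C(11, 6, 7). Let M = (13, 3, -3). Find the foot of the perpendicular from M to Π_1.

(8, 1, 2)

AB = (11, -5, 9), AC = (7, 5, 9); a normal to Π_1 is AB × AC = (-90, -36, 90).
Using A: Π_1 has equation -90x - 36y + 90z = -576.
Foot = M − λn with λ = (n·M − d)/|n|² = (-1548 − (-576))/17496 = -1/18.
Foot = (13, 3, -3) − (-1/18)·(-90, -36, 90) = (8, 1, 2).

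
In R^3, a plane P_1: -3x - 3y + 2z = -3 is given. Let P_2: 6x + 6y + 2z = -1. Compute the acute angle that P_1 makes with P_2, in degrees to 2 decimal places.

cos θ = |n₁·n₂| / (|n₁||n₂|) = |-32| / (√22 · √76).
θ = arccos(0.78259) ≈ 38.50°.

38.50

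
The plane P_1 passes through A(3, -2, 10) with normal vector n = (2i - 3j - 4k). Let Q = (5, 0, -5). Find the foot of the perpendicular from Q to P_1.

P_1: n·r = n·A gives 2x - 3y - 4z = -28.
Foot = Q − λn with λ = (n·Q − d)/|n|² = (30 − (-28))/29 = 2.
Foot = (5, 0, -5) − 2·(2, -3, -4) = (1, 6, 3).

(1, 6, 3)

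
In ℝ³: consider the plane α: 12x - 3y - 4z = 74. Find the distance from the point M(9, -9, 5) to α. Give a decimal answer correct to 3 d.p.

3.154

n·M − d = (12)·(9) + (-3)·(-9) + (-4)·(5) − 74 = 41; |n| = √169.
Distance = |41| / √169 = 41/√169 ≈ 3.154.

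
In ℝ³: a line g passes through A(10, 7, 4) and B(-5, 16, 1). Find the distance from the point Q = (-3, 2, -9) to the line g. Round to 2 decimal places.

15.80

A direction vector for g is B − A = (-15, 9, -3).
Taking (10, 7, 4) on g with direction v = (-15, 9, -3): w = Q − (10, 7, 4) = (-13, -5, -13), and w × v = (132, 156, -192).
Distance = |w × v| / |v| = √78624 / √315 ≈ 15.80.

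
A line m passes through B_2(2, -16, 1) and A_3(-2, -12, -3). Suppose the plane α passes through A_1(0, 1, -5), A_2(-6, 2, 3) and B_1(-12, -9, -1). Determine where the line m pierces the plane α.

(-6, -8, -7)

A direction vector for m is A_3 − B_2 = (-4, 4, -4).
A_1A_2 = (-6, 1, 8), A_1B_1 = (-12, -10, 4); a normal to α is A_1A_2 × A_1B_1 = (84, -72, 72).
Using A_1: α has equation 84x - 72y + 72z = -432.
Substitute r = (2, -16, 1) + t(-4, 4, -4) into the plane: 1392 + (-912)t = -432, so t = 2.
Intersection: (2, -16, 1) + 2·(-4, 4, -4) = (-6, -8, -7).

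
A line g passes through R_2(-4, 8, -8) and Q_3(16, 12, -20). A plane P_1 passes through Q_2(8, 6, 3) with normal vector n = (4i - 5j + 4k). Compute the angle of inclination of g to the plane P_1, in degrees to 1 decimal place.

A direction vector for g is Q_3 − R_2 = (20, 4, -12).
P_1: n·r = n·Q_2 gives 4x - 5y + 4z = 14.
sin θ = |n·v| / (|n||v|) = |12| / (√57 · √560) = 0.06717.
θ ≈ 3.9°.

3.9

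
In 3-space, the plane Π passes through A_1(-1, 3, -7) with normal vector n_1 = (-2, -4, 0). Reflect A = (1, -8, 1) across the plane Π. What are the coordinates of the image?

Π: n_1·r = n_1·A_1 gives -2x - 4y = -10.
λ = (n·A − d)/|n|² = (30 − (-10))/20 = 2.
Reflection = A − 2λn = (1, -8, 1) − 4·(-2, -4, 0) = (9, 8, 1).

(9, 8, 1)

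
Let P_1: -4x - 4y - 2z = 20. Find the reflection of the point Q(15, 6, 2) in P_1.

(-9, -18, -10)

λ = (n·Q − d)/|n|² = (-88 − 20)/36 = -3.
Reflection = Q − 2λn = (15, 6, 2) − (-6)·(-4, -4, -2) = (-9, -18, -10).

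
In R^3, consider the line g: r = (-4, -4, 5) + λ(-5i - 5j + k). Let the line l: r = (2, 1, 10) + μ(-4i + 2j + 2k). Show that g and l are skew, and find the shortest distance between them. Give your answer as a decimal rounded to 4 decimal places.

Common perpendicular direction n = (-5, -5, 1) × (-4, 2, 2) = (-12, 6, -30).
With w = (2, 1, 10) − (-4, -4, 5) = (6, 5, 5), w · n = -192.
Since n ≠ 0 the lines are not parallel, and w · n = -192 ≠ 0 so they do not intersect; hence they are skew.
Distance = |w · n| / |n| = |-192| / √1080 ≈ 5.8424.

5.8424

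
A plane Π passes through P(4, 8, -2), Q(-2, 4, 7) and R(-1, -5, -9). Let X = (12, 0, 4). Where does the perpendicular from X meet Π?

(2, 6, 0)

PQ = (-6, -4, 9), PR = (-5, -13, -7); a normal to Π is PQ × PR = (145, -87, 58).
Using P: Π has equation 145x - 87y + 58z = -232.
Foot = X − λn with λ = (n·X − d)/|n|² = (1972 − (-232))/31958 = 2/29.
Foot = (12, 0, 4) − (2/29)·(145, -87, 58) = (2, 6, 0).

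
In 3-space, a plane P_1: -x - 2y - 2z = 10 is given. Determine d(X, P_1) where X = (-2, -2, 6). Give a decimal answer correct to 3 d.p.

n·X − d = (-1)·(-2) + (-2)·(-2) + (-2)·(6) − 10 = -16; |n| = √9.
Distance = |-16| / √9 = 16/√9 ≈ 5.333.

5.333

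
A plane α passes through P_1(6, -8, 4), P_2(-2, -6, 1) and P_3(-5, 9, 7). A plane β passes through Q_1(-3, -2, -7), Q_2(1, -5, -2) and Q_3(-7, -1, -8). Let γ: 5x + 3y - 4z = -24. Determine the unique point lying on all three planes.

P_1P_2 = (-8, 2, -3), P_1P_3 = (-11, 17, 3); a normal to α is P_1P_2 × P_1P_3 = (57, 57, -114).
Using P_1: α has equation 57x + 57y - 114z = -570.
Q_1Q_2 = (4, -3, 5), Q_1Q_3 = (-4, 1, -1); a normal to β is Q_1Q_2 × Q_1Q_3 = (-2, -16, -8).
Using Q_1: β has equation -2x - 16y - 8z = 94.
Solving the 3×3 linear system 57x + 57y - 114z = -570, -2x - 16y - 8z = 94, 5x + 3y - 4z = -24 (e.g. by elimination or Cramer's rule, determinant = -6156) gives (1, -7, 2).

(1, -7, 2)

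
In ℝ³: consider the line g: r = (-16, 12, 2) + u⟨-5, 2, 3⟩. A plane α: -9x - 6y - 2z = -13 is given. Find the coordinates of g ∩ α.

(-1, 6, -7)

Substitute r = (-16, 12, 2) + t(-5, 2, 3) into the plane: 68 + 27t = -13, so t = -3.
Intersection: (-16, 12, 2) + (-3)·(-5, 2, 3) = (-1, 6, -7).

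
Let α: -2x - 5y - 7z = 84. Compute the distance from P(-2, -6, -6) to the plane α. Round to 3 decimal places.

n·P − d = (-2)·(-2) + (-5)·(-6) + (-7)·(-6) − 84 = -8; |n| = √78.
Distance = |-8| / √78 = 8/√78 ≈ 0.906.

0.906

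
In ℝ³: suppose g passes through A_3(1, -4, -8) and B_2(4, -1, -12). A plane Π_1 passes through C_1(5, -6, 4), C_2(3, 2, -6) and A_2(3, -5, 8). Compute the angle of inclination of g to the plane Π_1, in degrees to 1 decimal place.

30.3

A direction vector for g is B_2 − A_3 = (3, 3, -4).
C_1C_2 = (-2, 8, -10), C_1A_2 = (-2, 1, 4); a normal to Π_1 is C_1C_2 × C_1A_2 = (42, 28, 14).
Using C_1: Π_1 has equation 42x + 28y + 14z = 98.
sin θ = |n·v| / (|n||v|) = |154| / (√2744 · √34) = 0.50418.
θ ≈ 30.3°.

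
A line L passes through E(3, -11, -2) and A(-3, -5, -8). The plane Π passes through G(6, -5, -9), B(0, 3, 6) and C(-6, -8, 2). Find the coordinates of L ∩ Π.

(0, -8, -5)

A direction vector for L is A − E = (-6, 6, -6).
GB = (-6, 8, 15), GC = (-12, -3, 11); a normal to Π is GB × GC = (133, -114, 114).
Using G: Π has equation 133x - 114y + 114z = 342.
Substitute r = (3, -11, -2) + t(-6, 6, -6) into the plane: 1425 + (-2166)t = 342, so t = 1/2.
Intersection: (3, -11, -2) + (1/2)·(-6, 6, -6) = (0, -8, -5).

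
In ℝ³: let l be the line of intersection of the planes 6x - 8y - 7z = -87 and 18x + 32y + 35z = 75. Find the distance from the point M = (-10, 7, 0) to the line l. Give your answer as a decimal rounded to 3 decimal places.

3.628

Direction of l: (6, -8, -7) × (18, 32, 35) = (-56, -336, 336).
A point on l: solving the two plane equations with x = -8 gives (-8, -3, 9).
Taking (-8, -3, 9) on l with direction v = (-56, -336, 336): w = M − (-8, -3, 9) = (-2, 10, -9), and w × v = (336, 1176, 1232).
Distance = |w × v| / |v| = √3013696 / √228928 ≈ 3.628.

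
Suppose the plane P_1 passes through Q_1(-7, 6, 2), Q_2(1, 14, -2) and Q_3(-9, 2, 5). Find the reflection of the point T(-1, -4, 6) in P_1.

Q_1Q_2 = (8, 8, -4), Q_1Q_3 = (-2, -4, 3); a normal to P_1 is Q_1Q_2 × Q_1Q_3 = (8, -16, -16).
Using Q_1: P_1 has equation 8x - 16y - 16z = -184.
λ = (n·T − d)/|n|² = (-40 − (-184))/576 = 1/4.
Reflection = T − 2λn = (-1, -4, 6) − (1/2)·(8, -16, -16) = (-5, 4, 14).

(-5, 4, 14)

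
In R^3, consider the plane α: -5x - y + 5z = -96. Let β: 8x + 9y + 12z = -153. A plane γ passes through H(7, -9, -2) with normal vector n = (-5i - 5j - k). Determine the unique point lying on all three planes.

(9, -9, -12)

γ: n·r = n·H gives -5x - 5y - z = 12.
Solving the 3×3 linear system -5x - y + 5z = -96, 8x + 9y + 12z = -153, -5x - 5y - z = 12 (e.g. by elimination or Cramer's rule, determinant = -178) gives (9, -9, -12).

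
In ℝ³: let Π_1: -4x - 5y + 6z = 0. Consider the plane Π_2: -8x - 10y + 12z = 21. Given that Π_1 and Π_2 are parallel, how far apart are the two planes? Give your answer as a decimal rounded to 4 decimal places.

Rescale Π_2 by 1/2: -4x - 5y + 6z = 21/2. Then distance = |0 − (21/2)| / √77 ≈ 1.1966.

1.1966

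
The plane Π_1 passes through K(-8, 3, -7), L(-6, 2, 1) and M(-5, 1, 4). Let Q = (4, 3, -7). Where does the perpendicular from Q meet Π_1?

(-6, -1, -5)

KL = (2, -1, 8), KM = (3, -2, 11); a normal to Π_1 is KL × KM = (5, 2, -1).
Using K: Π_1 has equation 5x + 2y - z = -27.
Foot = Q − λn with λ = (n·Q − d)/|n|² = (33 − (-27))/30 = 2.
Foot = (4, 3, -7) − 2·(5, 2, -1) = (-6, -1, -5).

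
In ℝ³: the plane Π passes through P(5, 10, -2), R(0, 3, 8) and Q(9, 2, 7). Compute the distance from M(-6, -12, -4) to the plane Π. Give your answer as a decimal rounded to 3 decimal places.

PR = (-5, -7, 10), PQ = (4, -8, 9); a normal to Π is PR × PQ = (17, 85, 68).
Using P: Π has equation 17x + 85y + 68z = 799.
n·M − d = (17)·(-6) + (85)·(-12) + (68)·(-4) − 799 = -2193; |n| = √12138.
Distance = |-2193| / √12138 = 2193/√12138 ≈ 19.905.

19.905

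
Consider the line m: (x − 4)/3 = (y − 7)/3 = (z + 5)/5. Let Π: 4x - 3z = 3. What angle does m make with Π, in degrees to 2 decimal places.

5.25

m has direction (3, 3, 5) through (4, 7, -5).
sin θ = |n·v| / (|n||v|) = |-3| / (√25 · √43) = 0.09150.
θ ≈ 5.25°.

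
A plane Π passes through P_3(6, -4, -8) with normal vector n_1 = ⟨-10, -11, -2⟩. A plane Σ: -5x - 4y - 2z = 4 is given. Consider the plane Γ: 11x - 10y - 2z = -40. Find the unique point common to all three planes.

Π: n_1·r = n_1·P_3 gives -10x - 11y - 2z = 0.
Solving the 3×3 linear system -10x - 11y - 2z = 0, -5x - 4y - 2z = 4, 11x - 10y - 2z = -40 (e.g. by elimination or Cramer's rule, determinant = 284) gives (-2, 2, -1).

(-2, 2, -1)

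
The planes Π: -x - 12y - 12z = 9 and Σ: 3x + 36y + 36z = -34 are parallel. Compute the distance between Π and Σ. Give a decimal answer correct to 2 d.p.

Rescale Σ by 1/(-3): -x - 12y - 12z = 34/3. Then distance = |9 − (34/3)| / √289 ≈ 0.14.

0.14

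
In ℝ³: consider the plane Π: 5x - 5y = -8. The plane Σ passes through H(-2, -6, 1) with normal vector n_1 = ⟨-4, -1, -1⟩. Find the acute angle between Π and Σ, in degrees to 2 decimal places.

60.00

Σ: n_1·r = n_1·H gives -4x - y - z = 13.
cos θ = |n₁·n₂| / (|n₁||n₂|) = |-15| / (√50 · √18).
θ = arccos(0.50000) ≈ 60.00°.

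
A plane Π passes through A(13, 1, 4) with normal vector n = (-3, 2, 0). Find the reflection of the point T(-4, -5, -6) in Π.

(14, -17, -6)

Π: n·r = n·A gives -3x + 2y = -37.
λ = (n·T − d)/|n|² = (2 − (-37))/13 = 3.
Reflection = T − 2λn = (-4, -5, -6) − 6·(-3, 2, 0) = (14, -17, -6).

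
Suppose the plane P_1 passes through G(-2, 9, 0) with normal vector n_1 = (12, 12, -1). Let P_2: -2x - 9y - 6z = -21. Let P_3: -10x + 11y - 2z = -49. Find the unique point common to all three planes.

(6, 1, 0)

P_1: n_1·r = n_1·G gives 12x + 12y - z = 84.
Solving the 3×3 linear system 12x + 12y - z = 84, -2x - 9y - 6z = -21, -10x + 11y - 2z = -49 (e.g. by elimination or Cramer's rule, determinant = 1792) gives (6, 1, 0).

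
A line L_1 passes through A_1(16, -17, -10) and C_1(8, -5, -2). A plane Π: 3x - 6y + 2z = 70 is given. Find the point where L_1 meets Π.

(10, -8, -4)

A direction vector for L_1 is C_1 − A_1 = (-8, 12, 8).
Substitute r = (16, -17, -10) + t(-8, 12, 8) into the plane: 130 + (-80)t = 70, so t = 3/4.
Intersection: (16, -17, -10) + (3/4)·(-8, 12, 8) = (10, -8, -4).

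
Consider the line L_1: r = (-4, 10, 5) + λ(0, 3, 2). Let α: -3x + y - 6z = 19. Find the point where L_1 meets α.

Substitute r = (-4, 10, 5) + t(0, 3, 2) into the plane: -8 + (-9)t = 19, so t = -3.
Intersection: (-4, 10, 5) + (-3)·(0, 3, 2) = (-4, 1, -1).

(-4, 1, -1)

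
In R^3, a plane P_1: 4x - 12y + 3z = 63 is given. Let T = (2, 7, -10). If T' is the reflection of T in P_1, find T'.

λ = (n·T − d)/|n|² = (-106 − 63)/169 = -1.
Reflection = T − 2λn = (2, 7, -10) − (-2)·(4, -12, 3) = (10, -17, -4).

(10, -17, -4)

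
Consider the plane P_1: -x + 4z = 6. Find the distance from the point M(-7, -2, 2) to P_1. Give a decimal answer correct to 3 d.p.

n·M − d = (-1)·(-7) + (0)·(-2) + (4)·(2) − 6 = 9; |n| = √17.
Distance = |9| / √17 = 9/√17 ≈ 2.183.

2.183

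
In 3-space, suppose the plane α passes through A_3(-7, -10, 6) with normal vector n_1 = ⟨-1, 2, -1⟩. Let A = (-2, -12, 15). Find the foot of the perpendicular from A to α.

(-5, -6, 12)

α: n_1·r = n_1·A_3 gives -x + 2y - z = -19.
Foot = A − λn with λ = (n·A − d)/|n|² = (-37 − (-19))/6 = -3.
Foot = (-2, -12, 15) − (-3)·(-1, 2, -1) = (-5, -6, 12).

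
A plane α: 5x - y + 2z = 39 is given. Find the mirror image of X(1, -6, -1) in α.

(11, -8, 3)

λ = (n·X − d)/|n|² = (9 − 39)/30 = -1.
Reflection = X − 2λn = (1, -6, -1) − (-2)·(5, -1, 2) = (11, -8, 3).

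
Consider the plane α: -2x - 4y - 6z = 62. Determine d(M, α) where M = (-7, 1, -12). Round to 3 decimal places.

n·M − d = (-2)·(-7) + (-4)·(1) + (-6)·(-12) − 62 = 20; |n| = √56.
Distance = |20| / √56 = 20/√56 ≈ 2.673.

2.673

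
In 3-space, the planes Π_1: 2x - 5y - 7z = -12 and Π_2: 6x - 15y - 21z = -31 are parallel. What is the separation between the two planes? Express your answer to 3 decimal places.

0.189

Rescale Π_2 by 1/3: 2x - 5y - 7z = -31/3. Then distance = |-12 − (-31/3)| / √78 ≈ 0.189.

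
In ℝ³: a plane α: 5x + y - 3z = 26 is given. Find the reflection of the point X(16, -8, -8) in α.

λ = (n·X − d)/|n|² = (96 − 26)/35 = 2.
Reflection = X − 2λn = (16, -8, -8) − 4·(5, 1, -3) = (-4, -12, 4).

(-4, -12, 4)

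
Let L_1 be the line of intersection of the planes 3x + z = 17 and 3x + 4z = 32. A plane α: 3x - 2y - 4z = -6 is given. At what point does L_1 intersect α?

Direction of L_1: (3, 0, 1) × (3, 0, 4) = (0, -9, 0).
A point on L_1: solving the two plane equations with y = -17 gives (4, -17, 5).
Substitute r = (4, -17, 5) + t(0, -9, 0) into the plane: 26 + 18t = -6, so t = -16/9.
Intersection: (4, -17, 5) + (-16/9)·(0, -9, 0) = (4, -1, 5).

(4, -1, 5)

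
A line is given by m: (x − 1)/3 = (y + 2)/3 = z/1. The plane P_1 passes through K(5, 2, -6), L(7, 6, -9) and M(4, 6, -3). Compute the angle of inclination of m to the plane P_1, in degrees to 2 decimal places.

39.59

m has direction (3, 3, 1) through (1, -2, 0).
KL = (2, 4, -3), KM = (-1, 4, 3); a normal to P_1 is KL × KM = (24, -3, 12).
Using K: P_1 has equation 24x - 3y + 12z = 42.
sin θ = |n·v| / (|n||v|) = |75| / (√729 · √19) = 0.63727.
θ ≈ 39.59°.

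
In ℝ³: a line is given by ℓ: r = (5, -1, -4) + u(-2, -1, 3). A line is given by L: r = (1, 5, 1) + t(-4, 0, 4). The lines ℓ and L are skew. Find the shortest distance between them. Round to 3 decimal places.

Common perpendicular direction n = (-2, -1, 3) × (-4, 0, 4) = (-4, -4, -4).
With w = (1, 5, 1) − (5, -1, -4) = (-4, 6, 5), w · n = -28.
Distance = |w · n| / |n| = |-28| / √48 ≈ 4.041.

4.041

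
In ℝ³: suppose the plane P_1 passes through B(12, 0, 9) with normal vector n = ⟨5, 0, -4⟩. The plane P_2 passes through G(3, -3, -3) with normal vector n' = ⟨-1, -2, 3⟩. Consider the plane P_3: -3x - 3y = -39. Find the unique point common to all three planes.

(8, 5, 4)

P_1: n·r = n·B gives 5x - 4z = 24.
P_2: n'·r = n'·G gives -x - 2y + 3z = -6.
Solving the 3×3 linear system 5x - 4z = 24, -x - 2y + 3z = -6, -3x - 3y = -39 (e.g. by elimination or Cramer's rule, determinant = 57) gives (8, 5, 4).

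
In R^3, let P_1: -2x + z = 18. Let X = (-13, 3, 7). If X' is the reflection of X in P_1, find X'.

λ = (n·X − d)/|n|² = (33 − 18)/5 = 3.
Reflection = X − 2λn = (-13, 3, 7) − 6·(-2, 0, 1) = (-1, 3, 1).

(-1, 3, 1)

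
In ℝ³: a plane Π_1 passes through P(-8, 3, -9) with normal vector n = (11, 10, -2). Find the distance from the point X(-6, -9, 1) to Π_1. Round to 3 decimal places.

7.867

Π_1: n·r = n·P gives 11x + 10y - 2z = -40.
n·X − d = (11)·(-6) + (10)·(-9) + (-2)·(1) − (-40) = -118; |n| = √225.
Distance = |-118| / √225 = 118/√225 ≈ 7.867.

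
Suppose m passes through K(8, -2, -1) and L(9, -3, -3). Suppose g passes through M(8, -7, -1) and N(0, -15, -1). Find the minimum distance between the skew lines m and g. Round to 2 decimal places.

2.89

A direction vector for m is L − K = (1, -1, -2).
A direction vector for g is N − M = (-8, -8, 0).
Common perpendicular direction n = (1, -1, -2) × (-8, -8, 0) = (-16, 16, -16).
With w = (8, -7, -1) − (8, -2, -1) = (0, -5, 0), w · n = -80.
Distance = |w · n| / |n| = |-80| / √768 ≈ 2.89.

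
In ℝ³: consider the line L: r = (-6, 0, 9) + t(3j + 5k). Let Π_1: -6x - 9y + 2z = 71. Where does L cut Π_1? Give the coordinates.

(-6, -3, 4)

Substitute r = (-6, 0, 9) + t(0, 3, 5) into the plane: 54 + (-17)t = 71, so t = -1.
Intersection: (-6, 0, 9) + (-1)·(0, 3, 5) = (-6, -3, 4).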